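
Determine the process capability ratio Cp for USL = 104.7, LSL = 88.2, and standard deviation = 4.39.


Cp = (USL - LSL) / (6 * sigma)
= (104.7 - 88.2) / (6 * 4.39)
= 16.5000 / 26.3400
= 0.6264

0.6264


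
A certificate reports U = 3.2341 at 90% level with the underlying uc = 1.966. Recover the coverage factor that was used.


k = U / uc
k = 3.2341 / 1.966
k = 1.645

1.645


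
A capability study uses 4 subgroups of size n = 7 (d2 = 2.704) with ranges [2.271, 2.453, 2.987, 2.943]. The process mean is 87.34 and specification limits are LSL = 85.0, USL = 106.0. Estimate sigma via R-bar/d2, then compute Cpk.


R_bar = (2.271 + 2.453 + 2.987 + 2.943) / 4 = 2.6635
sigma = R_bar / d2 = 2.6635 / 2.704 = 0.98502219
Cp = (USL - LSL)/(6*sigma) = (106.0 - 85.0)/(6*0.98502219) = 3.5532
Cpu = (106.0 - 87.34)/(3*0.98502219) = 6.3146
Cpl = (87.34 - 85.0)/(3*0.98502219) = 0.7919
Cpk = min(Cpu, Cpl) = 0.7919

0.7919


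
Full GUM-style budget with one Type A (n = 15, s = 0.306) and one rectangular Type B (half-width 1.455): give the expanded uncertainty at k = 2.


u_A = s / sqrt(n) = 0.306 / sqrt(15) = 0.07900886
u_B = half_width / sqrt(3) = 1.455 / sqrt(3) = 0.84004464
uc = sqrt(u_A^2 + u_B^2) = sqrt(0.07900886^2 + 0.84004464^2) = 0.84375198
U = k * uc = 2 * 0.84375198
U = 1.6875

1.6875


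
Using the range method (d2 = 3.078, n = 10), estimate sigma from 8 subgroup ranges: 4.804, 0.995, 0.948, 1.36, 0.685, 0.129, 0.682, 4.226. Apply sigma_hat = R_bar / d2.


R_bar = (4.804 + 0.995 + 0.948 + 1.36 + 0.685 + 0.129 + 0.682 + 4.226) / 8
R_bar = 13.829 / 8 = 1.728625
sigma_hat = R_bar / d2 = 1.728625 / 3.078 = 0.5616

0.5616


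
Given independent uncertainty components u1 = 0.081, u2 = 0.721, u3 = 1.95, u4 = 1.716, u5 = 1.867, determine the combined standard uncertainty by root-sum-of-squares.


uc = sqrt(0.081^2 + 0.721^2 + 1.95^2 + 1.716^2 + 1.867^2)
uc = sqrt(10.759247)
uc = 3.2801

3.2801


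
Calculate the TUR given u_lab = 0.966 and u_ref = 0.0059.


TUR = u_lab / u_ref
= 0.966 / 0.0059
= 163.7288

163.7288


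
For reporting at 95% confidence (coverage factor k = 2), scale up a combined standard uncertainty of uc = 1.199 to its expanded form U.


U = k * uc
U = 2 * 1.199
U = 2.3980

2.3980


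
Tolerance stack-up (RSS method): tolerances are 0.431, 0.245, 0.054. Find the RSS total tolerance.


RSS = sqrt(0.431^2 + 0.245^2 + 0.054^2)
= sqrt(0.248702)
= 0.4987

0.4987


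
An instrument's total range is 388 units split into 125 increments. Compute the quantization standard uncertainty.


resolution = range / divisions
resolution = 388 / 125 = 3.104
u_res = resolution / (2*sqrt(3))
u_res = 3.104 / 3.4641016
u_res = 0.8960

0.8960


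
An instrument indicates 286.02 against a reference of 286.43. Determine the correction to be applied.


Correction = standard - reading
= 286.43 - 286.02
= 0.4100

0.4100


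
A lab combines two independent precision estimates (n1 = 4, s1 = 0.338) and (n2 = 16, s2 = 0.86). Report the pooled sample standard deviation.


s_p = sqrt(((n1-1)*s1^2 + (n2-1)*s2^2) / (n1+n2-2))
numerator = (4-1)*0.338^2 + (16-1)*0.86^2 = 0.342732 + 11.094 = 11.436732
denominator = 4 + 16 - 2 = 18
s_p^2 = 11.436732 / 18 = 0.635374
s_p = sqrt(0.635374) = 0.7971

0.7971


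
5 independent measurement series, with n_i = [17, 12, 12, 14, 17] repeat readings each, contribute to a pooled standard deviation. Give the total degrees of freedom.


nu = sum_i (n_i - 1)
nu = ((17 - 1) + (12 - 1) + (12 - 1) + (14 - 1) + (17 - 1))
nu = 16 + 11 + 11 + 13 + 16
nu = 67

67


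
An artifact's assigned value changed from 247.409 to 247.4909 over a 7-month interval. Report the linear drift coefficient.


rate = (v2 - v1) / months
= (247.4909 - 247.409) / 7
= 0.0819 / 7
= 0.0117

0.0117


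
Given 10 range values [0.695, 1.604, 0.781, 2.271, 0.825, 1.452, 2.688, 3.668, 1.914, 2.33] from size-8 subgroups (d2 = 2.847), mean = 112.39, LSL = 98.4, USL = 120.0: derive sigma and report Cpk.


R_bar = (0.695 + 1.604 + 0.781 + 2.271 + 0.825 + 1.452 + 2.688 + 3.668 + 1.914 + 2.33) / 10 = 1.8228
sigma = R_bar / d2 = 1.8228 / 2.847 = 0.6402529
Cp = (USL - LSL)/(6*sigma) = (120.0 - 98.4)/(6*0.6402529) = 5.6228
Cpu = (120.0 - 112.39)/(3*0.6402529) = 3.9620
Cpl = (112.39 - 98.4)/(3*0.6402529) = 7.2836
Cpk = min(Cpu, Cpl) = 3.9620

3.9620


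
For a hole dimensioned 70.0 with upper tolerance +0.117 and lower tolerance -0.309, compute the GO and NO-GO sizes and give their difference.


GO = nominal - lower_tol (smallest hole = maximum material condition)
GO = 70.0 - 0.309 = 69.691
NO-GO = nominal + upper_tol (largest hole = least material condition)
NO-GO = 70.0 + 0.117 = 70.117
spread = NO-GO - GO = 70.117 - 69.691 = 0.4260

0.4260


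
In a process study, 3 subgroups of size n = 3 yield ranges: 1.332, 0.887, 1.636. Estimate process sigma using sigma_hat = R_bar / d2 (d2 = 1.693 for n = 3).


R_bar = (1.332 + 0.887 + 1.636) / 3
R_bar = 3.855 / 3 = 1.285
sigma_hat = R_bar / d2 = 1.285 / 1.693 = 0.7590

0.7590


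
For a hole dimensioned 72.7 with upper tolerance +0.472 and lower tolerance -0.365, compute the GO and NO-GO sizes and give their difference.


GO = nominal - lower_tol (smallest hole = maximum material condition)
GO = 72.7 - 0.365 = 72.335
NO-GO = nominal + upper_tol (largest hole = least material condition)
NO-GO = 72.7 + 0.472 = 73.172
spread = NO-GO - GO = 73.172 - 72.335 = 0.8370

0.8370


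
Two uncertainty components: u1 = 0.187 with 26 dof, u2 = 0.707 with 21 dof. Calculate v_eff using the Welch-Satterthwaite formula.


uc = sqrt(u1^2 + u2^2) = sqrt(0.187^2 + 0.707^2) = 0.73131252
v_eff = uc^4 / (u1^4/v1 + u2^4/v2)
= 0.73131252^4 / (0.187^4/26 + 0.707^4/21)
= 0.2860303 / 0.011944604
v_eff = 23.9464

23.9464


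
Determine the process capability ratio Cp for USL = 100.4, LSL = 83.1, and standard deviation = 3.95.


Cp = (USL - LSL) / (6 * sigma)
= (100.4 - 83.1) / (6 * 3.95)
= 17.3000 / 23.7000
= 0.7300

0.7300


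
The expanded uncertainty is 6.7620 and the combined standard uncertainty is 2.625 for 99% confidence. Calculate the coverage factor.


k = U / uc
k = 6.7620 / 2.625
k = 2.576

2.576


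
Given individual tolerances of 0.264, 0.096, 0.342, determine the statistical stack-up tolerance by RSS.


RSS = sqrt(0.264^2 + 0.096^2 + 0.342^2)
= sqrt(0.195876)
= 0.4426

0.4426


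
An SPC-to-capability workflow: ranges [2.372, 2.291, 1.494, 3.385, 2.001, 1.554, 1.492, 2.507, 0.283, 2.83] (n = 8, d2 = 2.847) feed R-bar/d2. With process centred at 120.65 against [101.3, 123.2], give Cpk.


R_bar = (2.372 + 2.291 + 1.494 + 3.385 + 2.001 + 1.554 + 1.492 + 2.507 + 0.283 + 2.83) / 10 = 2.0209
sigma = R_bar / d2 = 2.0209 / 2.847 = 0.70983491
Cp = (USL - LSL)/(6*sigma) = (123.2 - 101.3)/(6*0.70983491) = 5.1420
Cpu = (123.2 - 120.65)/(3*0.70983491) = 1.1975
Cpl = (120.65 - 101.3)/(3*0.70983491) = 9.0866
Cpk = min(Cpu, Cpl) = 1.1975

1.1975


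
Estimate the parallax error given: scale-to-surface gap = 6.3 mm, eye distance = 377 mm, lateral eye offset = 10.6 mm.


error = h * offset / d
= 6.3 * 10.6 / 377
= 0.1771

0.1771


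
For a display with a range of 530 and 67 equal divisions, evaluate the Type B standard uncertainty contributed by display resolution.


resolution = range / divisions
resolution = 530 / 67 = 7.9104478
u_res = resolution / (2*sqrt(3))
u_res = 7.9104478 / 3.4641016
u_res = 2.2835

2.2835


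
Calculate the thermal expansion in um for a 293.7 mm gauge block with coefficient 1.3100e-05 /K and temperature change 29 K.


dL = L * alpha * dT
= 293.7 * 1.3100e-05 * 29
= 0.1115766 mm
dL_um = 0.1115766 * 1000 = 111.5766 um

111.5766


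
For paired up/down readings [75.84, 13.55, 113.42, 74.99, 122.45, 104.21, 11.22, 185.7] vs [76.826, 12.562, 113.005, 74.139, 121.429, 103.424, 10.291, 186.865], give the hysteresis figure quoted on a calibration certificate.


|75.84 - 76.826| = 0.9860
|13.55 - 12.562| = 0.9880
|113.42 - 113.005| = 0.4150
|74.99 - 74.139| = 0.8510
|122.45 - 121.429| = 1.0210
|104.21 - 103.424| = 0.7860
|11.22 - 10.291| = 0.9290
|185.7 - 186.865| = 1.1650
hysteresis = max(diffs) = 1.1650

1.1650


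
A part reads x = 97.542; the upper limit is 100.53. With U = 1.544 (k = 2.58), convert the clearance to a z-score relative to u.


u = U / k = 1.544 / 2.58 = 0.59844961
margin = |USL - x| = |100.53 - 97.542| = 2.988
z = margin / u = 2.988 / 0.59844961
z = 4.9929

4.9929


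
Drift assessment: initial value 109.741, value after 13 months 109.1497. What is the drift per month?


rate = (v2 - v1) / months
= (109.1497 - 109.741) / 13
= -0.5913 / 13
= -0.0455

-0.0455


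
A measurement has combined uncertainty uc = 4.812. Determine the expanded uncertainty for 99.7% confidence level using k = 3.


U = k * uc
U = 3 * 4.812
U = 14.4360

14.4360


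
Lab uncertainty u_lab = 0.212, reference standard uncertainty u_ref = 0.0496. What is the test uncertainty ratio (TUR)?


TUR = u_lab / u_ref
= 0.212 / 0.0496
= 4.2742

4.2742


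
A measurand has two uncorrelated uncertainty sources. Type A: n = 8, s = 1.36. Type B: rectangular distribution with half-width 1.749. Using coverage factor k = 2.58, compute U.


u_A = s / sqrt(n) = 1.36 / sqrt(8) = 0.48083261
u_B = half_width / sqrt(3) = 1.749 / sqrt(3) = 1.0097856
uc = sqrt(u_A^2 + u_B^2) = sqrt(0.48083261^2 + 1.0097856^2) = 1.1184216
U = k * uc = 2.58 * 1.1184216
U = 2.8855

2.8855


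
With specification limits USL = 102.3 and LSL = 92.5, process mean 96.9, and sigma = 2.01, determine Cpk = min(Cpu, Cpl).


Cpu = (USL - mean) / (3*sigma) = (102.3 - 96.9) / (3*2.01) = 0.8955
Cpl = (mean - LSL) / (3*sigma) = (96.9 - 92.5) / (3*2.01) = 0.7297
Cpk = min(Cpu, Cpl) = 0.7297

0.7297


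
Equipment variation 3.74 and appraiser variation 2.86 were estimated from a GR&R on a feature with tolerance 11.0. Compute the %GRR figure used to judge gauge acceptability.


GRR = sqrt(EV^2 + AV^2) = sqrt(3.74^2 + 2.86^2) = 4.7082056
%GRR = GRR / tol * 100 = 4.7082056 / 11.0 * 100
%GRR = 42.8019

42.8019


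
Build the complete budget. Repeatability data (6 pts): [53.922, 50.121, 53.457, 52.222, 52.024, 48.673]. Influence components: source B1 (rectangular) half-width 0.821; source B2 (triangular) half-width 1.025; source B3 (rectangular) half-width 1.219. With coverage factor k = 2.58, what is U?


mean = (53.922 + 50.121 + 53.457 + 52.222 + 52.024 + 48.673) / 6 = 51.7365
s = sqrt(sum((x - mean)^2)/(n-1)) = 2.0024869
u_A = s / sqrt(n) = 2.0024869 / sqrt(6) = 0.81751185
u_B1 = 0.821 / sqrt(3) = 0.47400457
u_B2 = 1.025 / sqrt(6) = 0.4184545
u_B3 = 1.219 / sqrt(3) = 0.70378998
uc = sqrt(0.81751185^2 + 0.47400457^2 + 0.4184545^2 + 0.70378998^2) = 1.2503721
U = k * uc = 2.58 * 1.2503721
U = 3.2260

3.2260


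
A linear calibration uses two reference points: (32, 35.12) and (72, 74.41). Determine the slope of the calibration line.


slope = (y2 - y1) / (x2 - x1)
= (74.41 - 35.12) / (72 - 32)
= 39.2900 / 40
= 0.9822

0.9822


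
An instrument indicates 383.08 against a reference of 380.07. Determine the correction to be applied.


Correction = standard - reading
= 380.07 - 383.08
= -3.0100

-3.0100


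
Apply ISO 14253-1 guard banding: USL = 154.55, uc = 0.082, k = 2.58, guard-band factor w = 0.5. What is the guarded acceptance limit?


U = k * uc = 2.58 * 0.082 = 0.21156
guard band g = w * U = 0.5 * 0.21156 = 0.10578
AL = USL - g = 154.55 - 0.10578
AL = 154.4442

154.4442


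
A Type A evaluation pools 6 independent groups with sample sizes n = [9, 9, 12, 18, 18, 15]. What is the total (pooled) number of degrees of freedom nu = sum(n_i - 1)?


nu = sum_i (n_i - 1)
nu = ((9 - 1) + (9 - 1) + (12 - 1) + (18 - 1) + (18 - 1) + (15 - 1))
nu = 8 + 8 + 11 + 17 + 17 + 14
nu = 75

75


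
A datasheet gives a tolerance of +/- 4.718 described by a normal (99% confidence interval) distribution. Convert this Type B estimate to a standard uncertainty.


u_B = half_width / 2.576
u_B = 4.718 / 2.576
u_B = 1.8315

1.8315


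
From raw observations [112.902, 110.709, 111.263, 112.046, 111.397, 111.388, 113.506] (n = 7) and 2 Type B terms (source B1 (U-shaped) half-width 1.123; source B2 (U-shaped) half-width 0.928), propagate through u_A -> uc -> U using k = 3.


mean = (112.902 + 110.709 + 111.263 + 112.046 + 111.397 + 111.388 + 113.506) / 7 = 111.8872857
s = sqrt(sum((x - mean)^2)/(n-1)) = 0.99522421
u_A = s / sqrt(n) = 0.99522421 / sqrt(7) = 0.37615939
u_B1 = 1.123 / sqrt(2) = 0.79408092
u_B2 = 0.928 / sqrt(2) = 0.65619509
uc = sqrt(0.37615939^2 + 0.79408092^2 + 0.65619509^2) = 1.0966551
U = k * uc = 3 * 1.0966551
U = 3.2900

3.2900


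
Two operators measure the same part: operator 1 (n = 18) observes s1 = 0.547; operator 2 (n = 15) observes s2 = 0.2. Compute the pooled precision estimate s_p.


s_p = sqrt(((n1-1)*s1^2 + (n2-1)*s2^2) / (n1+n2-2))
numerator = (18-1)*0.547^2 + (15-1)*0.2^2 = 5.086553 + 0.56 = 5.646553
denominator = 18 + 15 - 2 = 31
s_p^2 = 5.646553 / 31 = 0.18214687
s_p = sqrt(0.18214687) = 0.4268

0.4268


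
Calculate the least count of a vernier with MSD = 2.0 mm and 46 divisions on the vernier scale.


LC = MSD / n_div
= 2.0 / 46
= 0.0435

0.0435


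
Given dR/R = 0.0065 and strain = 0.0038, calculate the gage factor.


GF = (dR/R) / epsilon
= 0.0065 / 0.0038
= 1.7105

1.7105


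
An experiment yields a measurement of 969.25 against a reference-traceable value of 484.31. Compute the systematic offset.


Systematic error = measured - true
= 969.25 - 484.31
= 484.9400

484.9400


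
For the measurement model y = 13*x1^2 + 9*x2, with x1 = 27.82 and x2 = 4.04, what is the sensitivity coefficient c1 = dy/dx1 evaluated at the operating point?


y = 13*x1^2 + 9*x2
dy/dx1 = 2*13*x1
Evaluate at x1 = 27.82: c1 = 26 * 27.82
c1 = 723.3200

723.3200


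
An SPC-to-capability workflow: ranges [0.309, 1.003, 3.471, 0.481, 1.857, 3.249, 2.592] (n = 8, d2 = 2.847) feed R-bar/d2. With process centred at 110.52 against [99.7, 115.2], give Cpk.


R_bar = (0.309 + 1.003 + 3.471 + 0.481 + 1.857 + 3.249 + 2.592) / 7 = 1.8517143
sigma = R_bar / d2 = 1.8517143 / 2.847 = 0.65040896
Cp = (USL - LSL)/(6*sigma) = (115.2 - 99.7)/(6*0.65040896) = 3.9719
Cpu = (115.2 - 110.52)/(3*0.65040896) = 2.3985
Cpl = (110.52 - 99.7)/(3*0.65040896) = 5.5452
Cpk = min(Cpu, Cpl) = 2.3985

2.3985


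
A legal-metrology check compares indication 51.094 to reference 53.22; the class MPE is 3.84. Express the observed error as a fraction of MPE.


e = indication - reference = 51.094 - 53.22 = -2.1260
|e| = 2.1260
ratio = |e| / MPE = 2.1260 / 3.84
ratio = 0.5536

0.5536


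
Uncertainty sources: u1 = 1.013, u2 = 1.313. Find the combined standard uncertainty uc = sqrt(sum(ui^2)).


uc = sqrt(1.013^2 + 1.313^2)
uc = sqrt(2.750138)
uc = 1.6584

1.6584


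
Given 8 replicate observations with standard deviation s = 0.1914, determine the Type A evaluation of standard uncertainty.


u_A = s / sqrt(n)
u_A = 0.1914 / sqrt(8)
u_A = 0.1914 / 2.8284271
u_A = 0.0677

0.0677


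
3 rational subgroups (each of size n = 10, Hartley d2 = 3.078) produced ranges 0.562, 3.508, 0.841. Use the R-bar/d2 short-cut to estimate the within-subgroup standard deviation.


R_bar = (0.562 + 3.508 + 0.841) / 3
R_bar = 4.911 / 3 = 1.637
sigma_hat = R_bar / d2 = 1.637 / 3.078 = 0.5318

0.5318


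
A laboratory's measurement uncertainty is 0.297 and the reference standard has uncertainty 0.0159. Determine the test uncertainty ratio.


TUR = u_lab / u_ref
= 0.297 / 0.0159
= 18.6792

18.6792


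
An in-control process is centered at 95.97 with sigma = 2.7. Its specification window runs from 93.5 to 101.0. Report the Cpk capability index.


Cpu = (USL - mean) / (3*sigma) = (101.0 - 95.97) / (3*2.7) = 0.6210
Cpl = (mean - LSL) / (3*sigma) = (95.97 - 93.5) / (3*2.7) = 0.3049
Cpk = min(Cpu, Cpl) = 0.3049

0.3049


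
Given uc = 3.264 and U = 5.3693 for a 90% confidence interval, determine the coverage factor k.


k = U / uc
k = 5.3693 / 3.264
k = 1.645

1.645


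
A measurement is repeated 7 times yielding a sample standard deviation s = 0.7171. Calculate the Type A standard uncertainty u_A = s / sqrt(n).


u_A = s / sqrt(n)
u_A = 0.7171 / sqrt(7)
u_A = 0.7171 / 2.6457513
u_A = 0.2710

0.2710


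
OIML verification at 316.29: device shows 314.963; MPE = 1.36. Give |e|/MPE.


e = indication - reference = 314.963 - 316.29 = -1.3270
|e| = 1.3270
ratio = |e| / MPE = 1.3270 / 1.36
ratio = 0.9757

0.9757


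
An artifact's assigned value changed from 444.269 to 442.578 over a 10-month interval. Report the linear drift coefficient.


rate = (v2 - v1) / months
= (442.578 - 444.269) / 10
= -1.6910 / 10
= -0.1691

-0.1691


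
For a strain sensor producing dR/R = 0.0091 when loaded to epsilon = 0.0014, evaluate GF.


GF = (dR/R) / epsilon
= 0.0091 / 0.0014
= 6.5000

6.5000


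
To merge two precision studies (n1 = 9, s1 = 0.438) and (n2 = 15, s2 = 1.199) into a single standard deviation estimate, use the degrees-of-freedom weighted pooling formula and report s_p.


s_p = sqrt(((n1-1)*s1^2 + (n2-1)*s2^2) / (n1+n2-2))
numerator = (9-1)*0.438^2 + (15-1)*1.199^2 = 1.534752 + 20.126414 = 21.661166
denominator = 9 + 15 - 2 = 22
s_p^2 = 21.661166 / 22 = 0.98459845
s_p = sqrt(0.98459845) = 0.9923

0.9923


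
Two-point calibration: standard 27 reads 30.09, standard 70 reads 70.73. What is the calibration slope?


slope = (y2 - y1) / (x2 - x1)
= (70.73 - 30.09) / (70 - 27)
= 40.6400 / 43
= 0.9451

0.9451


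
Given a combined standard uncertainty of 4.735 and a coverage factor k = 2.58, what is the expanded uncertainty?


U = k * uc
U = 2.58 * 4.735
U = 12.2163

12.2163


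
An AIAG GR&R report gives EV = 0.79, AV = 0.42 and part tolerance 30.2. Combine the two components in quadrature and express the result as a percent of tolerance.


GRR = sqrt(EV^2 + AV^2) = sqrt(0.79^2 + 0.42^2) = 0.89470666
%GRR = GRR / tol * 100 = 0.89470666 / 30.2 * 100
%GRR = 2.9626

2.9626


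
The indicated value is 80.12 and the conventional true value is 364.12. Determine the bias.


Systematic error = measured - true
= 80.12 - 364.12
= -284.0000

-284.0000


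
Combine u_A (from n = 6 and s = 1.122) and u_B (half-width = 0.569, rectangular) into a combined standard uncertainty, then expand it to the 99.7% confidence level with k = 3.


u_A = s / sqrt(n) = 1.122 / sqrt(6) = 0.45805458
u_B = half_width / sqrt(3) = 0.569 / sqrt(3) = 0.3285123
uc = sqrt(u_A^2 + u_B^2) = sqrt(0.45805458^2 + 0.3285123^2) = 0.56367928
U = k * uc = 3 * 0.56367928
U = 1.6910

1.6910


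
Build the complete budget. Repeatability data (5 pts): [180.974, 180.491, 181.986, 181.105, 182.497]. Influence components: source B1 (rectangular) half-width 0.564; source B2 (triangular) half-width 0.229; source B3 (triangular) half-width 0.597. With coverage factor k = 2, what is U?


mean = (180.974 + 180.491 + 181.986 + 181.105 + 182.497) / 5 = 181.4106
s = sqrt(sum((x - mean)^2)/(n-1)) = 0.81256157
u_A = s / sqrt(n) = 0.81256157 / sqrt(5) = 0.36338858
u_B1 = 0.564 / sqrt(3) = 0.32562555
u_B2 = 0.229 / sqrt(6) = 0.093488859
u_B3 = 0.597 / sqrt(6) = 0.24372423
uc = sqrt(0.36338858^2 + 0.32562555^2 + 0.093488859^2 + 0.24372423^2) = 0.55337594
U = k * uc = 2 * 0.55337594
U = 1.1068

1.1068


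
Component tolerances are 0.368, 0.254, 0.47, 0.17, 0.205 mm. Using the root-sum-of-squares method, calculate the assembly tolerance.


RSS = sqrt(0.368^2 + 0.254^2 + 0.47^2 + 0.17^2 + 0.205^2)
= sqrt(0.491765)
= 0.7013

0.7013


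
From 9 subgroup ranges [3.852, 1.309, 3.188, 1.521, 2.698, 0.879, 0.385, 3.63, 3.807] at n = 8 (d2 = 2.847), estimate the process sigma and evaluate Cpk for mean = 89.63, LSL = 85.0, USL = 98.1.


R_bar = (3.852 + 1.309 + 3.188 + 1.521 + 2.698 + 0.879 + 0.385 + 3.63 + 3.807) / 9 = 2.3632222
sigma = R_bar / d2 = 2.3632222 / 2.847 = 0.83007453
Cp = (USL - LSL)/(6*sigma) = (98.1 - 85.0)/(6*0.83007453) = 2.6303
Cpu = (98.1 - 89.63)/(3*0.83007453) = 3.4013
Cpl = (89.63 - 85.0)/(3*0.83007453) = 1.8593
Cpk = min(Cpu, Cpl) = 1.8593

1.8593


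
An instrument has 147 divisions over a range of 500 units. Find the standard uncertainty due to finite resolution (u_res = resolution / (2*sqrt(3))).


resolution = range / divisions
resolution = 500 / 147 = 3.4013605
u_res = resolution / (2*sqrt(3))
u_res = 3.4013605 / 3.4641016
u_res = 0.9819

0.9819


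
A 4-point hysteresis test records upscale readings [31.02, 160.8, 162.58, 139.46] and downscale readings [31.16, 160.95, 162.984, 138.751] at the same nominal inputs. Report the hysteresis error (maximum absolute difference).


|31.02 - 31.16| = 0.1400
|160.8 - 160.95| = 0.1500
|162.58 - 162.984| = 0.4040
|139.46 - 138.751| = 0.7090
hysteresis = max(diffs) = 0.7090

0.7090


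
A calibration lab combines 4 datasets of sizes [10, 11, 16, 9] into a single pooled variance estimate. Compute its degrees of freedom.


nu = sum_i (n_i - 1)
nu = ((10 - 1) + (11 - 1) + (16 - 1) + (9 - 1))
nu = 9 + 10 + 15 + 8
nu = 42

42


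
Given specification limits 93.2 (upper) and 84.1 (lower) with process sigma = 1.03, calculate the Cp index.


Cp = (USL - LSL) / (6 * sigma)
= (93.2 - 84.1) / (6 * 1.03)
= 9.1000 / 6.1800
= 1.4725

1.4725


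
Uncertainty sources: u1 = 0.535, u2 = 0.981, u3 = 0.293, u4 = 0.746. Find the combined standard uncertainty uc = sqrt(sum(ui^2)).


uc = sqrt(0.535^2 + 0.981^2 + 0.293^2 + 0.746^2)
uc = sqrt(1.890951)
uc = 1.3751

1.3751


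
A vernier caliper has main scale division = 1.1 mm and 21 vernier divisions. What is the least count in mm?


LC = MSD / n_div
= 1.1 / 21
= 0.0524

0.0524


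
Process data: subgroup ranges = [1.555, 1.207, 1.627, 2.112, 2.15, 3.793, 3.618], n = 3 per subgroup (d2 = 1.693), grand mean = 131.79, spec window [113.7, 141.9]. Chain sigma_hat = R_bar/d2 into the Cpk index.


R_bar = (1.555 + 1.207 + 1.627 + 2.112 + 2.15 + 3.793 + 3.618) / 7 = 2.2945714
sigma = R_bar / d2 = 2.2945714 / 1.693 = 1.3553286
Cp = (USL - LSL)/(6*sigma) = (141.9 - 113.7)/(6*1.3553286) = 3.4678
Cpu = (141.9 - 131.79)/(3*1.3553286) = 2.4865
Cpl = (131.79 - 113.7)/(3*1.3553286) = 4.4491
Cpk = min(Cpu, Cpl) = 2.4865

2.4865


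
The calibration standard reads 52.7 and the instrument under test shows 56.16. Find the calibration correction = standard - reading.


Correction = standard - reading
= 52.7 - 56.16
= -3.4600

-3.4600


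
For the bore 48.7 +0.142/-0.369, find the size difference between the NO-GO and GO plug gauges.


GO = nominal - lower_tol (smallest hole = maximum material condition)
GO = 48.7 - 0.369 = 48.331
NO-GO = nominal + upper_tol (largest hole = least material condition)
NO-GO = 48.7 + 0.142 = 48.842
spread = NO-GO - GO = 48.842 - 48.331 = 0.5110

0.5110


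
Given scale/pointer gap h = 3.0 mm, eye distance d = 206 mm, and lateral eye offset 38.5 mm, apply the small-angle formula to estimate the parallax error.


error = h * offset / d
= 3.0 * 38.5 / 206
= 0.5607

0.5607


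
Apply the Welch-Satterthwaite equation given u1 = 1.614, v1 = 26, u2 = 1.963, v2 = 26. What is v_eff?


uc = sqrt(u1^2 + u2^2) = sqrt(1.614^2 + 1.963^2) = 2.5413313
v_eff = uc^4 / (u1^4/v1 + u2^4/v2)
= 2.5413313^4 / (1.614^4/26 + 1.963^4/26)
= 41.710476 / 0.83209449
v_eff = 50.1271

50.1271


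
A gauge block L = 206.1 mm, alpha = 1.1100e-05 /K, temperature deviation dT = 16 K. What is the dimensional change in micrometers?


dL = L * alpha * dT
= 206.1 * 1.1100e-05 * 16
= 0.0366034 mm
dL_um = 0.0366034 * 1000 = 36.6034 um

36.6034


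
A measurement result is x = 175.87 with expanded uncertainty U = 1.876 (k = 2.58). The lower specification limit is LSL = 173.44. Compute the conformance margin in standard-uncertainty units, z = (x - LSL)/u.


u = U / k = 1.876 / 2.58 = 0.72713178
margin = |LSL - x| = |173.44 - 175.87| = 2.43
z = margin / u = 2.43 / 0.72713178
z = 3.3419

3.3419


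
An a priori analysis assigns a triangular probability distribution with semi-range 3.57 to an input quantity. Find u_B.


u_B = half_width / sqrt(6)
u_B = 3.57 / 2.4494897
u_B = 1.4574

1.4574


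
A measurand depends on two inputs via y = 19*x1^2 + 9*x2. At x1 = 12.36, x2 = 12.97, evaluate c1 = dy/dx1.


y = 19*x1^2 + 9*x2
dy/dx1 = 2*19*x1
Evaluate at x1 = 12.36: c1 = 38 * 12.36
c1 = 469.6800

469.6800


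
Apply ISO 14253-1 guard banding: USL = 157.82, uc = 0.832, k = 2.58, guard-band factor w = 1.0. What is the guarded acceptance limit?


U = k * uc = 2.58 * 0.832 = 2.14656
guard band g = w * U = 1.0 * 2.14656 = 2.14656
AL = USL - g = 157.82 - 2.14656
AL = 155.6734

155.6734


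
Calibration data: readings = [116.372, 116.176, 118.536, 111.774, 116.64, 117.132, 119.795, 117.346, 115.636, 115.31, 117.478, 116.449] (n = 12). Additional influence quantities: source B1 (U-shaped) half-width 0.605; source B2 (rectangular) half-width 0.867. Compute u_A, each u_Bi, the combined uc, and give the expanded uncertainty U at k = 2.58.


mean = (116.372 + 116.176 + 118.536 + 111.774 + 116.64 + 117.132 + 119.795 + 117.346 + 115.636 + 115.31 + 117.478 + 116.449) / 12 = 116.5536667
s = sqrt(sum((x - mean)^2)/(n-1)) = 1.9465731
u_A = s / sqrt(n) = 1.9465731 / sqrt(12) = 0.56192725
u_B1 = 0.605 / sqrt(2) = 0.4277996
u_B2 = 0.867 / sqrt(3) = 0.50056268
uc = sqrt(0.56192725^2 + 0.4277996^2 + 0.50056268^2) = 0.86564296
U = k * uc = 2.58 * 0.86564296
U = 2.2334

2.2334


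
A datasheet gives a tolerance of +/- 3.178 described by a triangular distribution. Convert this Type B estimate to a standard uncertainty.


u_B = half_width / sqrt(6)
u_B = 3.178 / 2.4494897
u_B = 1.2974

1.2974


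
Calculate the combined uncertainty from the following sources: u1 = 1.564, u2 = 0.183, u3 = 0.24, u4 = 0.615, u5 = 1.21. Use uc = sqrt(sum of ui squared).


uc = sqrt(1.564^2 + 0.183^2 + 0.24^2 + 0.615^2 + 1.21^2)
uc = sqrt(4.37951)
uc = 2.0927

2.0927


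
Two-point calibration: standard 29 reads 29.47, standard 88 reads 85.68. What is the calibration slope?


slope = (y2 - y1) / (x2 - x1)
= (85.68 - 29.47) / (88 - 29)
= 56.2100 / 59
= 0.9527

0.9527


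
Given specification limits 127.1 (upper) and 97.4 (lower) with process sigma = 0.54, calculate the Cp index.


Cp = (USL - LSL) / (6 * sigma)
= (127.1 - 97.4) / (6 * 0.54)
= 29.7000 / 3.2400
= 9.1667

9.1667


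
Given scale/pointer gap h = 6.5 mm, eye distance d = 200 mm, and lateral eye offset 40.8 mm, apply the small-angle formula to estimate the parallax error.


error = h * offset / d
= 6.5 * 40.8 / 200
= 1.3260

1.3260


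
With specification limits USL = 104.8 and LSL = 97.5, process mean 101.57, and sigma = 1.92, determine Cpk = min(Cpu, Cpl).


Cpu = (USL - mean) / (3*sigma) = (104.8 - 101.57) / (3*1.92) = 0.5608
Cpl = (mean - LSL) / (3*sigma) = (101.57 - 97.5) / (3*1.92) = 0.7066
Cpk = min(Cpu, Cpl) = 0.5608

0.5608


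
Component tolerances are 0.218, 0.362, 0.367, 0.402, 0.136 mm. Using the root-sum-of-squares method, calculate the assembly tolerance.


RSS = sqrt(0.218^2 + 0.362^2 + 0.367^2 + 0.402^2 + 0.136^2)
= sqrt(0.493357)
= 0.7024

0.7024


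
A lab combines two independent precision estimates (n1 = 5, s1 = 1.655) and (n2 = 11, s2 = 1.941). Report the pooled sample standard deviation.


s_p = sqrt(((n1-1)*s1^2 + (n2-1)*s2^2) / (n1+n2-2))
numerator = (5-1)*1.655^2 + (11-1)*1.941^2 = 10.9561 + 37.67481 = 48.63091
denominator = 5 + 11 - 2 = 14
s_p^2 = 48.63091 / 14 = 3.4736364
s_p = sqrt(3.4736364) = 1.8638

1.8638


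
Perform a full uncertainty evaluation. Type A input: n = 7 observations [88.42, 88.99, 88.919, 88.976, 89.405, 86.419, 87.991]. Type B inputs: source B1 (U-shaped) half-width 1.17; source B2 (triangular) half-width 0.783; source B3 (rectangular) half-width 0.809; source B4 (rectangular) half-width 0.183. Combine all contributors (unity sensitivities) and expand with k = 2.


mean = (88.42 + 88.99 + 88.919 + 88.976 + 89.405 + 86.419 + 87.991) / 7 = 88.44571429
s = sqrt(sum((x - mean)^2)/(n-1)) = 1.0030516
u_A = s / sqrt(n) = 1.0030516 / sqrt(7) = 0.37911787
u_B1 = 1.17 / sqrt(2) = 0.82731493
u_B2 = 0.783 / sqrt(6) = 0.31965841
u_B3 = 0.809 / sqrt(3) = 0.46707637
u_B4 = 0.183 / sqrt(3) = 0.1056551
uc = sqrt(0.37911787^2 + 0.82731493^2 + 0.31965841^2 + 0.46707637^2 + 0.1056551^2) = 1.0768868
U = k * uc = 2 * 1.0768868
U = 2.1538

2.1538


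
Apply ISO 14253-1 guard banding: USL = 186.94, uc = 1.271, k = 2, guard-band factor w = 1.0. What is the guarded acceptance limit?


U = k * uc = 2 * 1.271 = 2.542
guard band g = w * U = 1.0 * 2.542 = 2.542
AL = USL - g = 186.94 - 2.542
AL = 184.3980

184.3980


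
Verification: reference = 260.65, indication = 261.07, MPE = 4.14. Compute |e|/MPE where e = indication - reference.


e = indication - reference = 261.07 - 260.65 = 0.4200
|e| = 0.4200
ratio = |e| / MPE = 0.4200 / 4.14
ratio = 0.1014

0.1014


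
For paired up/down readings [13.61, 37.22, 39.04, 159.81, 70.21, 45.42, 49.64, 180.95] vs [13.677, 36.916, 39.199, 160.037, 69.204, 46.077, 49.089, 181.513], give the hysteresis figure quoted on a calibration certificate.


|13.61 - 13.677| = 0.0670
|37.22 - 36.916| = 0.3040
|39.04 - 39.199| = 0.1590
|159.81 - 160.037| = 0.2270
|70.21 - 69.204| = 1.0060
|45.42 - 46.077| = 0.6570
|49.64 - 49.089| = 0.5510
|180.95 - 181.513| = 0.5630
hysteresis = max(diffs) = 1.0060

1.0060


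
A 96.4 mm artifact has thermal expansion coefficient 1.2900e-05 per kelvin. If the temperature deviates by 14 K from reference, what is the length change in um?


dL = L * alpha * dT
= 96.4 * 1.2900e-05 * 14
= 0.0174098 mm
dL_um = 0.0174098 * 1000 = 17.4098 um

17.4098


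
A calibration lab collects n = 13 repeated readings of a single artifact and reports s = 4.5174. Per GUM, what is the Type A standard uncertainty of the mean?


u_A = s / sqrt(n)
u_A = 4.5174 / sqrt(13)
u_A = 4.5174 / 3.6055513
u_A = 1.2529

1.2529


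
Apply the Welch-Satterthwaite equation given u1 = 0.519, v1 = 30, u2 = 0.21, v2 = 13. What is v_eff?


uc = sqrt(u1^2 + u2^2) = sqrt(0.519^2 + 0.21^2) = 0.55987588
v_eff = uc^4 / (u1^4/v1 + u2^4/v2)
= 0.55987588^4 / (0.519^4/30 + 0.21^4/13)
= 0.098257799 / 0.0025681124
v_eff = 38.2607

38.2607


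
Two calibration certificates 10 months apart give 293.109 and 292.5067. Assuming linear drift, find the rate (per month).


rate = (v2 - v1) / months
= (292.5067 - 293.109) / 10
= -0.6023 / 10
= -0.0602

-0.0602


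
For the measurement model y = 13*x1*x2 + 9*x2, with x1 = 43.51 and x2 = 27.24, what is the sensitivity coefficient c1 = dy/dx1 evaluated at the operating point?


y = 13*x1*x2 + 9*x2
dy/dx1 = 13*x2
Evaluate at x2 = 27.24: c1 = 13 * 27.24
c1 = 354.1200

354.1200


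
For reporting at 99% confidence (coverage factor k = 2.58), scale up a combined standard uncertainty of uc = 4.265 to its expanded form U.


U = k * uc
U = 2.58 * 4.265
U = 11.0037

11.0037


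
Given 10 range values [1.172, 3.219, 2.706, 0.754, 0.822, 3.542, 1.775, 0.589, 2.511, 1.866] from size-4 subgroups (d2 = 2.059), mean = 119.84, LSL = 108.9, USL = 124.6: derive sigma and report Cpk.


R_bar = (1.172 + 3.219 + 2.706 + 0.754 + 0.822 + 3.542 + 1.775 + 0.589 + 2.511 + 1.866) / 10 = 1.8956
sigma = R_bar / d2 = 1.8956 / 2.059 = 0.92064109
Cp = (USL - LSL)/(6*sigma) = (124.6 - 108.9)/(6*0.92064109) = 2.8422
Cpu = (124.6 - 119.84)/(3*0.92064109) = 1.7234
Cpl = (119.84 - 108.9)/(3*0.92064109) = 3.9610
Cpk = min(Cpu, Cpl) = 1.7234

1.7234


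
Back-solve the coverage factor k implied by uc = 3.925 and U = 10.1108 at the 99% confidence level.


k = U / uc
k = 10.1108 / 3.925
k = 2.576

2.576


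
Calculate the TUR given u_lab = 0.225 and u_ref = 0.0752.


TUR = u_lab / u_ref
= 0.225 / 0.0752
= 2.9920

2.9920


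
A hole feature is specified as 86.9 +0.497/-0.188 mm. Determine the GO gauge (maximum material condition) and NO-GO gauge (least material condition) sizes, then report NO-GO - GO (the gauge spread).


GO = nominal - lower_tol (smallest hole = maximum material condition)
GO = 86.9 - 0.188 = 86.712
NO-GO = nominal + upper_tol (largest hole = least material condition)
NO-GO = 86.9 + 0.497 = 87.397
spread = NO-GO - GO = 87.397 - 86.712 = 0.6850

0.6850


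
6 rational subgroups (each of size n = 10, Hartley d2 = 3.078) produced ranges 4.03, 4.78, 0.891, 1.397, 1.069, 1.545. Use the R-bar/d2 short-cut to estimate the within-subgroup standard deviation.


R_bar = (4.03 + 4.78 + 0.891 + 1.397 + 1.069 + 1.545) / 6
R_bar = 13.712 / 6 = 2.2853333
sigma_hat = R_bar / d2 = 2.2853333 / 3.078 = 0.7425

0.7425


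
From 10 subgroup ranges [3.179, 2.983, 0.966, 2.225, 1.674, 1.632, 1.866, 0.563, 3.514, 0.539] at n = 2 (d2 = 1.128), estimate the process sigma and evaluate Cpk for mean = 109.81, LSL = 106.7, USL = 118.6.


R_bar = (3.179 + 2.983 + 0.966 + 2.225 + 1.674 + 1.632 + 1.866 + 0.563 + 3.514 + 0.539) / 10 = 1.9141
sigma = R_bar / d2 = 1.9141 / 1.128 = 1.6968972
Cp = (USL - LSL)/(6*sigma) = (118.6 - 106.7)/(6*1.6968972) = 1.1688
Cpu = (118.6 - 109.81)/(3*1.6968972) = 1.7267
Cpl = (109.81 - 106.7)/(3*1.6968972) = 0.6109
Cpk = min(Cpu, Cpl) = 0.6109

0.6109


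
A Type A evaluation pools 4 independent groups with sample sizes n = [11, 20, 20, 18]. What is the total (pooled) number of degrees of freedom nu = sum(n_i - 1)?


nu = sum_i (n_i - 1)
nu = ((11 - 1) + (20 - 1) + (20 - 1) + (18 - 1))
nu = 10 + 19 + 19 + 17
nu = 65

65


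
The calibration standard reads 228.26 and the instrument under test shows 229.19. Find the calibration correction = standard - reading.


Correction = standard - reading
= 228.26 - 229.19
= -0.9300

-0.9300


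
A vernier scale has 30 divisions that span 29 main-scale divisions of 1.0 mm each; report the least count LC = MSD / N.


LC = MSD / n_div
= 1.0 / 30
= 0.0333

0.0333


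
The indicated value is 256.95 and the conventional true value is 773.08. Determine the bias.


Systematic error = measured - true
= 256.95 - 773.08
= -516.1300

-516.1300


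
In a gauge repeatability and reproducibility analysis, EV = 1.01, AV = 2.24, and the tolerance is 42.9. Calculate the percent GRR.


GRR = sqrt(EV^2 + AV^2) = sqrt(1.01^2 + 2.24^2) = 2.4571732
%GRR = GRR / tol * 100 = 2.4571732 / 42.9 * 100
%GRR = 5.7277

5.7277


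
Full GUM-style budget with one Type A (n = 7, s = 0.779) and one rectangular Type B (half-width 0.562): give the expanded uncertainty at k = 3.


u_A = s / sqrt(n) = 0.779 / sqrt(7) = 0.29443432
u_B = half_width / sqrt(3) = 0.562 / sqrt(3) = 0.32447085
uc = sqrt(u_A^2 + u_B^2) = sqrt(0.29443432^2 + 0.32447085^2) = 0.43814712
U = k * uc = 3 * 0.43814712
U = 1.3144

1.3144


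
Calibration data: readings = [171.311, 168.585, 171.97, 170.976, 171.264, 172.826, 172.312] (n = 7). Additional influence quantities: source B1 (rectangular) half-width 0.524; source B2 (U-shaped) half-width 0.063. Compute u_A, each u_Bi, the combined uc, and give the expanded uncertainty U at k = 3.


mean = (171.311 + 168.585 + 171.97 + 170.976 + 171.264 + 172.826 + 172.312) / 7 = 171.3205714
s = sqrt(sum((x - mean)^2)/(n-1)) = 1.3709106
u_A = s / sqrt(n) = 1.3709106 / sqrt(7) = 0.5181555
u_B1 = 0.524 / sqrt(3) = 0.30253154
u_B2 = 0.063 / sqrt(2) = 0.044547727
uc = sqrt(0.5181555^2 + 0.30253154^2 + 0.044547727^2) = 0.60166017
U = k * uc = 3 * 0.60166017
U = 1.8050

1.8050


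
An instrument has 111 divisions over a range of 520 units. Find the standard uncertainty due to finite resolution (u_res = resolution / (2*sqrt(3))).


resolution = range / divisions
resolution = 520 / 111 = 4.6846847
u_res = resolution / (2*sqrt(3))
u_res = 4.6846847 / 3.4641016
u_res = 1.3524

1.3524


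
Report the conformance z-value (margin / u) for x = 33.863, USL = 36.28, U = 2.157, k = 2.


u = U / k = 2.157 / 2 = 1.0785
margin = |USL - x| = |36.28 - 33.863| = 2.417
z = margin / u = 2.417 / 1.0785
z = 2.2411

2.2411


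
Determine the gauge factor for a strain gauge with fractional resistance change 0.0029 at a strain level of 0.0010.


GF = (dR/R) / epsilon
= 0.0029 / 0.0010
= 2.9000

2.9000


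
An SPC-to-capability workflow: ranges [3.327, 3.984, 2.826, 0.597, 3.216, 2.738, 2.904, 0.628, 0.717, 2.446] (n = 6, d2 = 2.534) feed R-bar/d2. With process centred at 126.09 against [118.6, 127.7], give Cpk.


R_bar = (3.327 + 3.984 + 2.826 + 0.597 + 3.216 + 2.738 + 2.904 + 0.628 + 0.717 + 2.446) / 10 = 2.3383
sigma = R_bar / d2 = 2.3383 / 2.534 = 0.92277032
Cp = (USL - LSL)/(6*sigma) = (127.7 - 118.6)/(6*0.92277032) = 1.6436
Cpu = (127.7 - 126.09)/(3*0.92277032) = 0.5816
Cpl = (126.09 - 118.6)/(3*0.92277032) = 2.7056
Cpk = min(Cpu, Cpl) = 0.5816

0.5816


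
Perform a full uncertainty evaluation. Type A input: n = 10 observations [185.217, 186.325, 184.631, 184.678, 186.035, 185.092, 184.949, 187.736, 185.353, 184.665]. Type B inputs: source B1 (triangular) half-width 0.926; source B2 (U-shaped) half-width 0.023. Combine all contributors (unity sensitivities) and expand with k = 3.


mean = (185.217 + 186.325 + 184.631 + 184.678 + 186.035 + 185.092 + 184.949 + 187.736 + 185.353 + 184.665) / 10 = 185.4681
s = sqrt(sum((x - mean)^2)/(n-1)) = 0.98071419
u_A = s / sqrt(n) = 0.98071419 / sqrt(10) = 0.31012906
u_B1 = 0.926 / sqrt(6) = 0.37803792
u_B2 = 0.023 / sqrt(2) = 0.016263456
uc = sqrt(0.31012906^2 + 0.37803792^2 + 0.016263456^2) = 0.48924146
U = k * uc = 3 * 0.48924146
U = 1.4677

1.4677


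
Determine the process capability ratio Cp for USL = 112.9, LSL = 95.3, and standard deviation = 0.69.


Cp = (USL - LSL) / (6 * sigma)
= (112.9 - 95.3) / (6 * 0.69)
= 17.6000 / 4.1400
= 4.2512

4.2512


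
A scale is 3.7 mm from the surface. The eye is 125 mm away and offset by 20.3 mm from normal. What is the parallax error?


error = h * offset / d
= 3.7 * 20.3 / 125
= 0.6009

0.6009


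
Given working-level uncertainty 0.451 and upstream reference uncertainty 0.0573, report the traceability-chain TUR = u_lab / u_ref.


TUR = u_lab / u_ref
= 0.451 / 0.0573
= 7.8709

7.8709


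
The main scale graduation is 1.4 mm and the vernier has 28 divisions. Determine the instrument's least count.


LC = MSD / n_div
= 1.4 / 28
= 0.0500

0.0500


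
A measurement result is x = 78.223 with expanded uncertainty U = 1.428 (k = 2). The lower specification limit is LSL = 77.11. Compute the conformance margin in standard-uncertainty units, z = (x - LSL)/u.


u = U / k = 1.428 / 2 = 0.714
margin = |LSL - x| = |77.11 - 78.223| = 1.113
z = margin / u = 1.113 / 0.714
z = 1.5588

1.5588


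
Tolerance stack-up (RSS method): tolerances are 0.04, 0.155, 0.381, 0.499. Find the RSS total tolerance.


RSS = sqrt(0.04^2 + 0.155^2 + 0.381^2 + 0.499^2)
= sqrt(0.419787)
= 0.6479

0.6479


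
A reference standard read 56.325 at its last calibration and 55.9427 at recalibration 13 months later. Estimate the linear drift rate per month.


rate = (v2 - v1) / months
= (55.9427 - 56.325) / 13
= -0.3823 / 13
= -0.0294

-0.0294


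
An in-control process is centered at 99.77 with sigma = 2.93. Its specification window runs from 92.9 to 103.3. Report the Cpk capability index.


Cpu = (USL - mean) / (3*sigma) = (103.3 - 99.77) / (3*2.93) = 0.4016
Cpl = (mean - LSL) / (3*sigma) = (99.77 - 92.9) / (3*2.93) = 0.7816
Cpk = min(Cpu, Cpl) = 0.4016

0.4016


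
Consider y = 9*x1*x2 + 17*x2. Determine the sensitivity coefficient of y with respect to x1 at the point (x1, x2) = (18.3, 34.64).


y = 9*x1*x2 + 17*x2
dy/dx1 = 9*x2
Evaluate at x2 = 34.64: c1 = 9 * 34.64
c1 = 311.7600

311.7600


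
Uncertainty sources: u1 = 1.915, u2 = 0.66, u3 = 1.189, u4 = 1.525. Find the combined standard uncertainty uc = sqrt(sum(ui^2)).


uc = sqrt(1.915^2 + 0.66^2 + 1.189^2 + 1.525^2)
uc = sqrt(7.842171)
uc = 2.8004

2.8004


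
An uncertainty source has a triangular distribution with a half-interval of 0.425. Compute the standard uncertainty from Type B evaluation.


u_B = half_width / sqrt(6)
u_B = 0.425 / 2.4494897
u_B = 0.1735

0.1735
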